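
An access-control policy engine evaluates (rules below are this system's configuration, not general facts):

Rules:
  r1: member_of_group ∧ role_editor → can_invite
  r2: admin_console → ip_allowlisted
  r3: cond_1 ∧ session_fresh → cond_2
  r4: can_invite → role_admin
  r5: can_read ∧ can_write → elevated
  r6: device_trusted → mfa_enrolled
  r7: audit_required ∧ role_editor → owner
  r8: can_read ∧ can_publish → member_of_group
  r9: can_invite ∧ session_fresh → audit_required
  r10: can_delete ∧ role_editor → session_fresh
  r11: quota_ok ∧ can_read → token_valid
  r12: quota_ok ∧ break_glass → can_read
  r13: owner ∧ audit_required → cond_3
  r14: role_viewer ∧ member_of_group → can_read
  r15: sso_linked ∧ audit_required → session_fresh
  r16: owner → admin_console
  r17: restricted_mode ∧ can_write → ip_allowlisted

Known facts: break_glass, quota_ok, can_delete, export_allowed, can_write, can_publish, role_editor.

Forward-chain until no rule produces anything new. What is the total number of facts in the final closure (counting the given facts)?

Round 1 fires r10, r12, giving session_fresh, can_read.
Round 2 fires r5, r8, r11, giving elevated, member_of_group, token_valid.
Round 3 fires r1, giving can_invite.
Round 4 fires r4, r9, giving role_admin, audit_required.
Round 5 fires r7, giving owner.
Round 6 fires r13, r16, giving cond_3, admin_console.
Round 7 fires r2, giving ip_allowlisted.
Closure: {admin_console, audit_required, break_glass, can_delete, can_invite, can_publish, can_read, can_write, cond_3, elevated, export_allowed, ip_allowlisted, member_of_group, owner, quota_ok, role_admin, role_editor, session_fresh, token_valid} — 19 facts.

19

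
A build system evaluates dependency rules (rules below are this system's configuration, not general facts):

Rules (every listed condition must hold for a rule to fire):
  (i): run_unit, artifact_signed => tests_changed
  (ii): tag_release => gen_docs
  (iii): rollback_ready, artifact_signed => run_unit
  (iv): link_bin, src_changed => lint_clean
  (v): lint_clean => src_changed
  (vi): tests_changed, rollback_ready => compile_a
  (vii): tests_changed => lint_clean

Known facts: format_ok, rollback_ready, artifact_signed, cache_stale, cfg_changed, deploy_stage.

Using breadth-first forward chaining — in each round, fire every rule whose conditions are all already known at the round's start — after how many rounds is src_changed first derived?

Round 1 fires (iii), giving run_unit.
Round 2 fires (i), giving tests_changed.
Round 3 fires (vi), (vii), giving compile_a, lint_clean.
Round 4 fires (v), giving src_changed.
src_changed first appears in round 4.

4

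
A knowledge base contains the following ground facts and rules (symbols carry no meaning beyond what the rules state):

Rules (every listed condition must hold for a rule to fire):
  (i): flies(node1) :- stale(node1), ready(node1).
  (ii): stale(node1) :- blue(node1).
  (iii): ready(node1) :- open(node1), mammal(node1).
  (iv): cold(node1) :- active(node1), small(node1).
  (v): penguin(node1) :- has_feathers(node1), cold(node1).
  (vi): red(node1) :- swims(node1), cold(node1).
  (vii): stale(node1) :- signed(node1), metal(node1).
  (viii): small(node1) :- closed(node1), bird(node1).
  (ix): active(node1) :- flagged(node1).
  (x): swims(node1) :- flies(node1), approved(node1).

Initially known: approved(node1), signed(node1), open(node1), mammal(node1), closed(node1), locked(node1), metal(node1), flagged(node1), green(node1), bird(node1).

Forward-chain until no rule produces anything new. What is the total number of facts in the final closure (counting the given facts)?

18

Round 1: (iii) [ready(node1) :- open(node1), mammal(node1).]; (vii) [stale(node1) :- signed(node1), metal(node1).]; (viii) [small(node1) :- closed(node1), bird(node1).]; (ix) [active(node1) :- flagged(node1).]. Adds ready(node1), stale(node1), small(node1), active(node1).
Round 2: (i) [flies(node1) :- stale(node1), ready(node1).]; (iv) [cold(node1) :- active(node1), small(node1).]. Adds flies(node1), cold(node1).
Round 3: (x) [swims(node1) :- flies(node1), approved(node1).]. Adds swims(node1).
Round 4: (vi) [red(node1) :- swims(node1), cold(node1).]. Adds red(node1).
Closure: {active(node1), approved(node1), bird(node1), closed(node1), cold(node1), flagged(node1), flies(node1), green(node1), locked(node1), mammal(node1), metal(node1), open(node1), ready(node1), red(node1), signed(node1), small(node1), stale(node1), swims(node1)} — 18 facts.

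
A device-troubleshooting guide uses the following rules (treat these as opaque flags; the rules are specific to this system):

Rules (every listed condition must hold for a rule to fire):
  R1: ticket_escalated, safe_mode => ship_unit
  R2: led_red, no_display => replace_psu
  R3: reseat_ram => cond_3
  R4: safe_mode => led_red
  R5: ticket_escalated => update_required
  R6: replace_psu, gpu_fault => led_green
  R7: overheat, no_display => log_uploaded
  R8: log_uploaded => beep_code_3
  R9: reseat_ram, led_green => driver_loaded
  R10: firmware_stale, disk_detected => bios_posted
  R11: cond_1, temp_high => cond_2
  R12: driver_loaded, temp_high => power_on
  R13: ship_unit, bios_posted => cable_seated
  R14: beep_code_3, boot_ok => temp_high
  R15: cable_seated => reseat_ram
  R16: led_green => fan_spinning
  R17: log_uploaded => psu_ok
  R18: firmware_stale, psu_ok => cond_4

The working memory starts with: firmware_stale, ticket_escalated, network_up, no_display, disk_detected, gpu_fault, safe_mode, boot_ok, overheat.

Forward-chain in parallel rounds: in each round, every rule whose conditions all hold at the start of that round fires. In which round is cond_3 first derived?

4

Round 1 fires R1, R4, R5, R7, R10, giving ship_unit, led_red, update_required, log_uploaded, bios_posted.
Round 2 fires R2, R8, R13, R17, giving replace_psu, beep_code_3, cable_seated, psu_ok.
Round 3 fires R6, R14, R15, R18, giving led_green, temp_high, reseat_ram, cond_4.
Round 4 fires R3, R9, R16, giving cond_3, driver_loaded, fan_spinning.
cond_3 first appears in round 4.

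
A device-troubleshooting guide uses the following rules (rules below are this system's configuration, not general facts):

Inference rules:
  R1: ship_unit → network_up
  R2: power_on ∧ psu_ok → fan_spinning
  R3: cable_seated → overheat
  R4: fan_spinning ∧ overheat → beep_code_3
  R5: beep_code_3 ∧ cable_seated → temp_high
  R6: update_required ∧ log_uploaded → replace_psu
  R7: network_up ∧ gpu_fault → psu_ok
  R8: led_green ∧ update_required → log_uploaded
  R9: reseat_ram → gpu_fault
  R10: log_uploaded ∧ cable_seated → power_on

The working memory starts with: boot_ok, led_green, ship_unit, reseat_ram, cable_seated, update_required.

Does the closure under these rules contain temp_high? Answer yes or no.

Round 1: R1 [ship_unit → network_up]; R3 [cable_seated → overheat]; R8 [led_green ∧ update_required → log_uploaded]; R9 [reseat_ram → gpu_fault]. Adds network_up, overheat, log_uploaded, gpu_fault.
Round 2: R6 [update_required ∧ log_uploaded → replace_psu]; R7 [network_up ∧ gpu_fault → psu_ok]; R10 [log_uploaded ∧ cable_seated → power_on]. Adds replace_psu, psu_ok, power_on.
Round 3: R2 [power_on ∧ psu_ok → fan_spinning]. Adds fan_spinning.
Round 4: R4 [fan_spinning ∧ overheat → beep_code_3]. Adds beep_code_3.
Round 5: R5 [beep_code_3 ∧ cable_seated → temp_high]. Adds temp_high.
temp_high appears in round 5, so it is derivable.

yes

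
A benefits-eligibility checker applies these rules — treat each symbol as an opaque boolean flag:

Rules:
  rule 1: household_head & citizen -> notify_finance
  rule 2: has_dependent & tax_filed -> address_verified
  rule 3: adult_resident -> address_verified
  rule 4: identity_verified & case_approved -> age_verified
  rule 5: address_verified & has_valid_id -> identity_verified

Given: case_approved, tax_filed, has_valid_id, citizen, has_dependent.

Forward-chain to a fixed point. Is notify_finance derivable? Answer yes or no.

no

[1] rule 2 [has_dependent & tax_filed -> address_verified]. ⇒ new: address_verified.
[2] rule 5 [address_verified & has_valid_id -> identity_verified]. ⇒ new: identity_verified.
[3] rule 4 [identity_verified & case_approved -> age_verified]. ⇒ new: age_verified.
Fixed point reached. notify_finance is concluded only by rule 1; rule 1 needs household_head (never derived).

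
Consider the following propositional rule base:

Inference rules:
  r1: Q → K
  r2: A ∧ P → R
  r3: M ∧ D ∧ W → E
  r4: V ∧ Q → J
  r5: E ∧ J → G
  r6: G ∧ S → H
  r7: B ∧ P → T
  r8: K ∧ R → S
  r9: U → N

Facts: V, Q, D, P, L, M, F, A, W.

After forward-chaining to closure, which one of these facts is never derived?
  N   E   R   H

Round 1: r1 [Q → K]; r2 [A ∧ P → R]; r3 [M ∧ D ∧ W → E]; r4 [V ∧ Q → J]. New: K, R, E, J.
Round 2: r5 [E ∧ J → G]; r8 [K ∧ R → S]. New: G, S.
Round 3: r6 [G ∧ S → H]. New: H.
Derived: R (round 1), H (round 3), E (round 1). N never appears in any round.

N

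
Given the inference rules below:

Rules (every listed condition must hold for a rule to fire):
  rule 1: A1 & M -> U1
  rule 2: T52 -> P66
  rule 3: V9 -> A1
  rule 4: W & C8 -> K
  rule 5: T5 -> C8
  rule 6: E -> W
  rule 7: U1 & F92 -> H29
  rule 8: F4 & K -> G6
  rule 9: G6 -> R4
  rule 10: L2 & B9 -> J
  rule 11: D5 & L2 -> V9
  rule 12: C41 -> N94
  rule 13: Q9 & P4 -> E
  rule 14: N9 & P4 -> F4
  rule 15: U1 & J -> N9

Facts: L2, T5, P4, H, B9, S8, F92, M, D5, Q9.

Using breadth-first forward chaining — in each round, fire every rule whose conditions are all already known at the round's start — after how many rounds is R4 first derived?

7

[1] rule 5 [T5 -> C8]; rule 10 [L2 & B9 -> J]; rule 11 [D5 & L2 -> V9]; rule 13 [Q9 & P4 -> E]. ⇒ new: C8, J, V9, E.
[2] rule 3 [V9 -> A1]; rule 6 [E -> W]. ⇒ new: A1, W.
[3] rule 1 [A1 & M -> U1]; rule 4 [W & C8 -> K]. ⇒ new: U1, K.
[4] rule 7 [U1 & F92 -> H29]; rule 15 [U1 & J -> N9]. ⇒ new: H29, N9.
[5] rule 14 [N9 & P4 -> F4]. ⇒ new: F4.
[6] rule 8 [F4 & K -> G6]. ⇒ new: G6.
[7] rule 9 [G6 -> R4]. ⇒ new: R4.
R4 first appears in round 7.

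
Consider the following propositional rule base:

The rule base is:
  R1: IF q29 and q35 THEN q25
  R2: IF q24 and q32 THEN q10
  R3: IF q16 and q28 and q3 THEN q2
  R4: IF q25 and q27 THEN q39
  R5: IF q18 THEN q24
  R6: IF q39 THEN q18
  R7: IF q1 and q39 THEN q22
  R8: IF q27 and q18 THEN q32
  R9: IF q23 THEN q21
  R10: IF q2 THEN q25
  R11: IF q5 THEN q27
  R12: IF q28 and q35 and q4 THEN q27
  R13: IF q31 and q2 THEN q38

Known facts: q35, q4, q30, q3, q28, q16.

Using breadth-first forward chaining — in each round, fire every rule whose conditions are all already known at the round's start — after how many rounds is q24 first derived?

Round 1 — R3, R12, derive q2, q27.
Round 2 — R10, derive q25.
Round 3 — R4, derive q39.
Round 4 — R6, derive q18.
Round 5 — R5, R8, derive q24, q32.
q24 first appears in round 5.

5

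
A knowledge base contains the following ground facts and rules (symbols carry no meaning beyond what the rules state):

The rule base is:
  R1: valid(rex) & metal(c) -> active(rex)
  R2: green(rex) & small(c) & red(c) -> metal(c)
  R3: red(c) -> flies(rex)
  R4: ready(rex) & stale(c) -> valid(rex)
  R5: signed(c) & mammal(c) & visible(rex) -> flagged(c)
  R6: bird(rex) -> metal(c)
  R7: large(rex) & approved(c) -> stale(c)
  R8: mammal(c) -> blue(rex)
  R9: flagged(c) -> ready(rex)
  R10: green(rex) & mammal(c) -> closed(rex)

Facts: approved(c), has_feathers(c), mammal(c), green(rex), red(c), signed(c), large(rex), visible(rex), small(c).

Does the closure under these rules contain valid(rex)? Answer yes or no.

yes

Round 1 — R2, R3, R5, R7, R8, R10, derive metal(c), flies(rex), flagged(c), stale(c), blue(rex), closed(rex).
Round 2 — R9, derive ready(rex).
Round 3 — R4, derive valid(rex).
Round 4 — R1, derive active(rex).
valid(rex) appears in round 3, so it is derivable.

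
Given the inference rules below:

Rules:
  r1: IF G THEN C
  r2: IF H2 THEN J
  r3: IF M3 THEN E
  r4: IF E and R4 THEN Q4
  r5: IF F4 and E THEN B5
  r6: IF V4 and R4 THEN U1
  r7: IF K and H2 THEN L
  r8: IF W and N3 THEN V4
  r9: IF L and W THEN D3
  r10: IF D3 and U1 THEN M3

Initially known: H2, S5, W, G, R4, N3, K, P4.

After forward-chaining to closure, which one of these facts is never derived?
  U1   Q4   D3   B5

B5

Round 1 fires r1, r2, r7, r8, giving C, J, L, V4.
Round 2 fires r6, r9, giving U1, D3.
Round 3 fires r10, giving M3.
Round 4 fires r3, giving E.
Round 5 fires r4, giving Q4.
Derived: Q4 (round 5), D3 (round 2), U1 (round 2). B5 never appears in any round.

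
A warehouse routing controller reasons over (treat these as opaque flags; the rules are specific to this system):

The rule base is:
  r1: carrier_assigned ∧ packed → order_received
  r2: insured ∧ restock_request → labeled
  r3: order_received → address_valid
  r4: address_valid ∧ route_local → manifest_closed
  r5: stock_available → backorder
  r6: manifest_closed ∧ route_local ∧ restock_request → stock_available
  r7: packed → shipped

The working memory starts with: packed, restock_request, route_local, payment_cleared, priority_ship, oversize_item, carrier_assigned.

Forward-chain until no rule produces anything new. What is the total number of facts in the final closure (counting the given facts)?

13

Round 1: r1 [carrier_assigned ∧ packed → order_received]; r7 [packed → shipped]. New: order_received, shipped.
Round 2: r3 [order_received → address_valid]. New: address_valid.
Round 3: r4 [address_valid ∧ route_local → manifest_closed]. New: manifest_closed.
Round 4: r6 [manifest_closed ∧ route_local ∧ restock_request → stock_available]. New: stock_available.
Round 5: r5 [stock_available → backorder]. New: backorder.
Closure: {address_valid, backorder, carrier_assigned, manifest_closed, order_received, oversize_item, packed, payment_cleared, priority_ship, restock_request, route_local, shipped, stock_available} — 13 facts.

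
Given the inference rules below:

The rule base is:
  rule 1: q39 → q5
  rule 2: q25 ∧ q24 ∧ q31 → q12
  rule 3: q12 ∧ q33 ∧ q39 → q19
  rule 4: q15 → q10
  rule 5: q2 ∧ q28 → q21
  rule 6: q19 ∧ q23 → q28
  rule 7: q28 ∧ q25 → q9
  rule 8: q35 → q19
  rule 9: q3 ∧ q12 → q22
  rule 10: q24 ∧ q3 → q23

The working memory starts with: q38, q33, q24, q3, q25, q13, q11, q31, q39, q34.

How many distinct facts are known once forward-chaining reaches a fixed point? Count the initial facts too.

17

Round 1 fires rule 1, rule 2, rule 10, giving q5, q12, q23.
Round 2 fires rule 3, rule 9, giving q19, q22.
Round 3 fires rule 6, giving q28.
Round 4 fires rule 7, giving q9.
Closure: {q11, q12, q13, q19, q22, q23, q24, q25, q28, q3, q31, q33, q34, q38, q39, q5, q9} — 17 facts.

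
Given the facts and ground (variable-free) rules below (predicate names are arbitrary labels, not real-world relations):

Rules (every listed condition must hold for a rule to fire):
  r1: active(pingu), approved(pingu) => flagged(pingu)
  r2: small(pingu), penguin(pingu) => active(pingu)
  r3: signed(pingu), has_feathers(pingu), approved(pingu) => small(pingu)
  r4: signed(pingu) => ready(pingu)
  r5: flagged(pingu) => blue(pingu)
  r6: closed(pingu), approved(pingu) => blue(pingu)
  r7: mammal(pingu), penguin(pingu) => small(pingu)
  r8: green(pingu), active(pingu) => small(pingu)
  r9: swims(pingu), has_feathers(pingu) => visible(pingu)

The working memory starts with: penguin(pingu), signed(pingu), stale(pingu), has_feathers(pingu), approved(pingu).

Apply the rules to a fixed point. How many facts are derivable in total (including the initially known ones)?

10

Round 1 — r3, r4, derive small(pingu), ready(pingu).
Round 2 — r2, derive active(pingu).
Round 3 — r1, derive flagged(pingu).
Round 4 — r5, derive blue(pingu).
Closure: {active(pingu), approved(pingu), blue(pingu), flagged(pingu), has_feathers(pingu), penguin(pingu), ready(pingu), signed(pingu), small(pingu), stale(pingu)} — 10 facts.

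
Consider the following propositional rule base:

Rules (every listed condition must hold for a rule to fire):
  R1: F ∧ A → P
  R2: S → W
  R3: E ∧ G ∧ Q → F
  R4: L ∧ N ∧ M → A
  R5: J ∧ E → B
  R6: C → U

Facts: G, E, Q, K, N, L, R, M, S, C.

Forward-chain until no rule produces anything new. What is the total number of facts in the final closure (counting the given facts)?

Round 1: R2 [S → W]; R3 [E ∧ G ∧ Q → F]; R4 [L ∧ N ∧ M → A]; R6 [C → U]. Adds W, F, A, U.
Round 2: R1 [F ∧ A → P]. Adds P.
Closure: {A, C, E, F, G, K, L, M, N, P, Q, R, S, U, W} — 15 facts.

15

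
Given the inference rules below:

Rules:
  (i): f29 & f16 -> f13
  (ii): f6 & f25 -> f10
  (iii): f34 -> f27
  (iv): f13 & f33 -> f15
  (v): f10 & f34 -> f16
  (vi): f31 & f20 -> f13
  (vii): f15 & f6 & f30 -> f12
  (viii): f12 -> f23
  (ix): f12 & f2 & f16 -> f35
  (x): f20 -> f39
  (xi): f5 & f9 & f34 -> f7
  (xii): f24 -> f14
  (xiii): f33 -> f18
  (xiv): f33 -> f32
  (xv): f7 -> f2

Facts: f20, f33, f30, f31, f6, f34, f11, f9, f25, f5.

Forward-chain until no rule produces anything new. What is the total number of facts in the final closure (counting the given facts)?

Round 1 fires (ii), (iii), (vi), (x), (xi), (xiii), (xiv), giving f10, f27, f13, f39, f7, f18, f32.
Round 2 fires (iv), (v), (xv), giving f15, f16, f2.
Round 3 fires (vii), giving f12.
Round 4 fires (viii), (ix), giving f23, f35.
Closure: {f10, f11, f12, f13, f15, f16, f18, f2, f20, f23, f25, f27, f30, f31, f32, f33, f34, f35, f39, f5, f6, f7, f9} — 23 facts.

23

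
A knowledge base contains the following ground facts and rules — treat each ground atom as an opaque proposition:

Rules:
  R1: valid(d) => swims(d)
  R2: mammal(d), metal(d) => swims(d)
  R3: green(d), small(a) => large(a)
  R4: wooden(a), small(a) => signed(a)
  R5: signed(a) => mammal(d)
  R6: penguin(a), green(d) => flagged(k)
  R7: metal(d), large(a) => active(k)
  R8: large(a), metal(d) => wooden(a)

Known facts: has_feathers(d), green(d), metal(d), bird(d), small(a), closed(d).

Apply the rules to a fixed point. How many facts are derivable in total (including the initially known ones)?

[1] R3 [green(d), small(a) => large(a)]. ⇒ new: large(a).
[2] R7 [metal(d), large(a) => active(k)]; R8 [large(a), metal(d) => wooden(a)]. ⇒ new: active(k), wooden(a).
[3] R4 [wooden(a), small(a) => signed(a)]. ⇒ new: signed(a).
[4] R5 [signed(a) => mammal(d)]. ⇒ new: mammal(d).
[5] R2 [mammal(d), metal(d) => swims(d)]. ⇒ new: swims(d).
Closure: {active(k), bird(d), closed(d), green(d), has_feathers(d), large(a), mammal(d), metal(d), signed(a), small(a), swims(d), wooden(a)} — 12 facts.

12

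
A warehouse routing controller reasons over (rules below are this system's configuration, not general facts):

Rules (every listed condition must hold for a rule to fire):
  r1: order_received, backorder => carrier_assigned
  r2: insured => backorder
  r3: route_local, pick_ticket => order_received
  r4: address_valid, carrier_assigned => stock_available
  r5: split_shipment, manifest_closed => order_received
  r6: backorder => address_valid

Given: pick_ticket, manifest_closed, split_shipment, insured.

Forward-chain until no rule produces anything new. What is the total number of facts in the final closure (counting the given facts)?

[1] r2 [insured => backorder]; r5 [split_shipment, manifest_closed => order_received]. ⇒ new: backorder, order_received.
[2] r1 [order_received, backorder => carrier_assigned]; r6 [backorder => address_valid]. ⇒ new: carrier_assigned, address_valid.
[3] r4 [address_valid, carrier_assigned => stock_available]. ⇒ new: stock_available.
Closure: {address_valid, backorder, carrier_assigned, insured, manifest_closed, order_received, pick_ticket, split_shipment, stock_available} — 9 facts.

9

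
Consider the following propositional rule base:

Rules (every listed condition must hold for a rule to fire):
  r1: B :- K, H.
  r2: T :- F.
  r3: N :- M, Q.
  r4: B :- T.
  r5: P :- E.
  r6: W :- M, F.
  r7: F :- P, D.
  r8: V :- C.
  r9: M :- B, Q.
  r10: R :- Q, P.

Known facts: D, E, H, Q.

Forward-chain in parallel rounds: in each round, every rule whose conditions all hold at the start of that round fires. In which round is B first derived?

4

Round 1: r5 [P :- E.]. Adds P.
Round 2: r7 [F :- P, D.]; r10 [R :- Q, P.]. Adds F, R.
Round 3: r2 [T :- F.]. Adds T.
Round 4: r4 [B :- T.]. Adds B.
B first appears in round 4.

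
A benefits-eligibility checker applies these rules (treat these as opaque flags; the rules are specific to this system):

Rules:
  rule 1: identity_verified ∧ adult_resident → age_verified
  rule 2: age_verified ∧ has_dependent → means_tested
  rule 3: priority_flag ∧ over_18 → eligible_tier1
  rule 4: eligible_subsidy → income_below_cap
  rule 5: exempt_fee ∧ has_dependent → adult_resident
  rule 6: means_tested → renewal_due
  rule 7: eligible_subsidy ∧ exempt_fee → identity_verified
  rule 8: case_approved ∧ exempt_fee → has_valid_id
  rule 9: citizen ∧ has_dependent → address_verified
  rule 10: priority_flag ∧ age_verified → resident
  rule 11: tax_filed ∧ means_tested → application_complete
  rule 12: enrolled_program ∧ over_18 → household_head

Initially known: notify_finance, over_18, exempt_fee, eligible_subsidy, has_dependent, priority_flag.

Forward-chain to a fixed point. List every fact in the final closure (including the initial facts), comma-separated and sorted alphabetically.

adult_resident, age_verified, eligible_subsidy, eligible_tier1, exempt_fee, has_dependent, identity_verified, income_below_cap, means_tested, notify_finance, over_18, priority_flag, renewal_due, resident

Round 1 fires rule 3, rule 4, rule 5, rule 7, giving eligible_tier1, income_below_cap, adult_resident, identity_verified.
Round 2 fires rule 1, giving age_verified.
Round 3 fires rule 2, rule 10, giving means_tested, resident.
Round 4 fires rule 6, giving renewal_due.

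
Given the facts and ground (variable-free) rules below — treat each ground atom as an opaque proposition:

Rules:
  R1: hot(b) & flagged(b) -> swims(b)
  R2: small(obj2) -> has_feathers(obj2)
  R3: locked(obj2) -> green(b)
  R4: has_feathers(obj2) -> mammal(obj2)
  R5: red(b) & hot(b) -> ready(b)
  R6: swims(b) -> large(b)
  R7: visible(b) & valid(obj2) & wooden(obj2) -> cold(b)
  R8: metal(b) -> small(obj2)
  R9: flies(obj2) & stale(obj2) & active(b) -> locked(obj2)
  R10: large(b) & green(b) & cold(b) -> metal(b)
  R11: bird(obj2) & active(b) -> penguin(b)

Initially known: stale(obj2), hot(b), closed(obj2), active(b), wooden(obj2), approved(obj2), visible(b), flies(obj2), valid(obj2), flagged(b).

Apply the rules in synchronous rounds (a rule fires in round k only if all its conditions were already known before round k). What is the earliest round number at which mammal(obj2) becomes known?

6

Round 1 — R1, R7, R9, derive swims(b), cold(b), locked(obj2).
Round 2 — R3, R6, derive green(b), large(b).
Round 3 — R10, derive metal(b).
Round 4 — R8, derive small(obj2).
Round 5 — R2, derive has_feathers(obj2).
Round 6 — R4, derive mammal(obj2).
mammal(obj2) first appears in round 6.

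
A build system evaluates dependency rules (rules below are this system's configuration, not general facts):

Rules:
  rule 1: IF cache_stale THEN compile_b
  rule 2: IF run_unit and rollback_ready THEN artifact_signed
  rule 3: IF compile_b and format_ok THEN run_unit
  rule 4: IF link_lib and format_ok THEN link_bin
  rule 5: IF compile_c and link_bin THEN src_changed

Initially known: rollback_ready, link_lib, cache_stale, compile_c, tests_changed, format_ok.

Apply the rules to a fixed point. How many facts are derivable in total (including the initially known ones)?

Round 1: rule 1 [IF cache_stale THEN compile_b]; rule 4 [IF link_lib and format_ok THEN link_bin]. Adds compile_b, link_bin.
Round 2: rule 3 [IF compile_b and format_ok THEN run_unit]; rule 5 [IF compile_c and link_bin THEN src_changed]. Adds run_unit, src_changed.
Round 3: rule 2 [IF run_unit and rollback_ready THEN artifact_signed]. Adds artifact_signed.
Closure: {artifact_signed, cache_stale, compile_b, compile_c, format_ok, link_bin, link_lib, rollback_ready, run_unit, src_changed, tests_changed} — 11 facts.

11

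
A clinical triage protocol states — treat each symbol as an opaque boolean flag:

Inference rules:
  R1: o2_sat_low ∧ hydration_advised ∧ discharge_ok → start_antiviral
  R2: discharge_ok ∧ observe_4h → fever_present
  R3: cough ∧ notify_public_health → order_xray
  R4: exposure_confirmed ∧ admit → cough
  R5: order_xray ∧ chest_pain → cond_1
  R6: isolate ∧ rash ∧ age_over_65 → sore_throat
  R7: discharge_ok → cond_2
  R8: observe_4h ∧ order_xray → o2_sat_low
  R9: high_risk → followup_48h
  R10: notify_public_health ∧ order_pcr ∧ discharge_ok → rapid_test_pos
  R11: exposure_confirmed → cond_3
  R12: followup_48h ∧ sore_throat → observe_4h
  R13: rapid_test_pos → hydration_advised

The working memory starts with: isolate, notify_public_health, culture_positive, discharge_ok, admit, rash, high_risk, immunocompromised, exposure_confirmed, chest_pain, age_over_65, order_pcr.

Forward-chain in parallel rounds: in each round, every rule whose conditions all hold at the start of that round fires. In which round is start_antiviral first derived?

Round 1 — R4, R6, R7, R9, R10, R11, derive cough, sore_throat, cond_2, followup_48h, rapid_test_pos, cond_3.
Round 2 — R3, R12, R13, derive order_xray, observe_4h, hydration_advised.
Round 3 — R2, R5, R8, derive fever_present, cond_1, o2_sat_low.
Round 4 — R1, derive start_antiviral.
start_antiviral first appears in round 4.

4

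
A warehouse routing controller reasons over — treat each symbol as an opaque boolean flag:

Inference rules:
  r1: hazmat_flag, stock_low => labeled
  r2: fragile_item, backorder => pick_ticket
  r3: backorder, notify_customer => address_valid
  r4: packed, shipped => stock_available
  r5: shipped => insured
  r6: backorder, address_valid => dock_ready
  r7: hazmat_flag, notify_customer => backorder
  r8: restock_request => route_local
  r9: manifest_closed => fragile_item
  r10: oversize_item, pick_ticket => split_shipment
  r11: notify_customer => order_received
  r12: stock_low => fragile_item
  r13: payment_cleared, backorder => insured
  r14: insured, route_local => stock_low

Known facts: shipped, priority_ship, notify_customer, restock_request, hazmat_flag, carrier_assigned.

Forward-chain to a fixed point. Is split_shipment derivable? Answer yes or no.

no

Round 1: r5 [shipped => insured]; r7 [hazmat_flag, notify_customer => backorder]; r8 [restock_request => route_local]; r11 [notify_customer => order_received]. New: insured, backorder, route_local, order_received.
Round 2: r3 [backorder, notify_customer => address_valid]; r14 [insured, route_local => stock_low]. New: address_valid, stock_low.
Round 3: r1 [hazmat_flag, stock_low => labeled]; r6 [backorder, address_valid => dock_ready]; r12 [stock_low => fragile_item]. New: labeled, dock_ready, fragile_item.
Round 4: r2 [fragile_item, backorder => pick_ticket]. New: pick_ticket.
Fixed point reached. split_shipment is concluded only by r10; r10 needs oversize_item (never derived).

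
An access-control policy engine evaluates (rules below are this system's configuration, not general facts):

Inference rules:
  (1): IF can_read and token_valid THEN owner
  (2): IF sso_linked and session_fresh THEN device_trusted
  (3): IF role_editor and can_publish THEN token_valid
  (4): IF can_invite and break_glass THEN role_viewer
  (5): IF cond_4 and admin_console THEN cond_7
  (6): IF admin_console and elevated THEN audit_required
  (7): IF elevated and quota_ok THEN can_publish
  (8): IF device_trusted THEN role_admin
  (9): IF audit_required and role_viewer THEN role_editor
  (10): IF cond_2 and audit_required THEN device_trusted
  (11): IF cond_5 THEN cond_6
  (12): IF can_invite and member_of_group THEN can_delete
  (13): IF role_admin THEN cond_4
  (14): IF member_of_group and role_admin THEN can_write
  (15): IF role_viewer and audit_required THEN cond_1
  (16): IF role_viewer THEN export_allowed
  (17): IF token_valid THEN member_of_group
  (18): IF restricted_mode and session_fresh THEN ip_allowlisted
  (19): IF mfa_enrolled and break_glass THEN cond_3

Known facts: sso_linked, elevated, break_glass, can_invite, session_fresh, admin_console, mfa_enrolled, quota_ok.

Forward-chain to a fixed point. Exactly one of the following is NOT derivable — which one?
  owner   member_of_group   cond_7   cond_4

[1] (2) [IF sso_linked and session_fresh THEN device_trusted]; (4) [IF can_invite and break_glass THEN role_viewer]; (6) [IF admin_console and elevated THEN audit_required]; (7) [IF elevated and quota_ok THEN can_publish]; (19) [IF mfa_enrolled and break_glass THEN cond_3]. ⇒ new: device_trusted, role_viewer, audit_required, can_publish, cond_3.
[2] (8) [IF device_trusted THEN role_admin]; (9) [IF audit_required and role_viewer THEN role_editor]; (15) [IF role_viewer and audit_required THEN cond_1]; (16) [IF role_viewer THEN export_allowed]. ⇒ new: role_admin, role_editor, cond_1, export_allowed.
[3] (3) [IF role_editor and can_publish THEN token_valid]; (13) [IF role_admin THEN cond_4]. ⇒ new: token_valid, cond_4.
[4] (5) [IF cond_4 and admin_console THEN cond_7]; (17) [IF token_valid THEN member_of_group]. ⇒ new: cond_7, member_of_group.
[5] (12) [IF can_invite and member_of_group THEN can_delete]; (14) [IF member_of_group and role_admin THEN can_write]. ⇒ new: can_delete, can_write.
Derived: cond_7 (round 4), member_of_group (round 4), cond_4 (round 3). owner never appears in any round.

owner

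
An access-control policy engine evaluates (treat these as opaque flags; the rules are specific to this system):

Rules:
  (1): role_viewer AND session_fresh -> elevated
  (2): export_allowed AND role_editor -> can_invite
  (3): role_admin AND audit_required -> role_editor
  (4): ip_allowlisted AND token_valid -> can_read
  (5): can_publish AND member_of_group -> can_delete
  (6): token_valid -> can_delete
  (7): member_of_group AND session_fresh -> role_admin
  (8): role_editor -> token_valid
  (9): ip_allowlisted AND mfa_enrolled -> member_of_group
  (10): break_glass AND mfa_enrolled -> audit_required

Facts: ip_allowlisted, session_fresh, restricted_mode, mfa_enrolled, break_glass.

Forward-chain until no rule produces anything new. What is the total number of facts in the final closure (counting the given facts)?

Round 1: (9) [ip_allowlisted AND mfa_enrolled -> member_of_group]; (10) [break_glass AND mfa_enrolled -> audit_required]. New: member_of_group, audit_required.
Round 2: (7) [member_of_group AND session_fresh -> role_admin]. New: role_admin.
Round 3: (3) [role_admin AND audit_required -> role_editor]. New: role_editor.
Round 4: (8) [role_editor -> token_valid]. New: token_valid.
Round 5: (4) [ip_allowlisted AND token_valid -> can_read]; (6) [token_valid -> can_delete]. New: can_read, can_delete.
Closure: {audit_required, break_glass, can_delete, can_read, ip_allowlisted, member_of_group, mfa_enrolled, restricted_mode, role_admin, role_editor, session_fresh, token_valid} — 12 facts.

12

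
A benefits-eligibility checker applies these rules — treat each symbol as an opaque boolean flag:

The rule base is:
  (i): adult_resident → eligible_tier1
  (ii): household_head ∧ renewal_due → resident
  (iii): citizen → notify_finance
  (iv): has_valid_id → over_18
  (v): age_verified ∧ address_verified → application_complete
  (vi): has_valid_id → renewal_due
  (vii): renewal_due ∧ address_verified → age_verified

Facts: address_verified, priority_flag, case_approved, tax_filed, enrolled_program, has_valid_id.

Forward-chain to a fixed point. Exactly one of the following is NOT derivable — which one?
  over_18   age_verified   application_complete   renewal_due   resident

Round 1: (iv) [has_valid_id → over_18]; (vi) [has_valid_id → renewal_due]. Adds over_18, renewal_due.
Round 2: (vii) [renewal_due ∧ address_verified → age_verified]. Adds age_verified.
Round 3: (v) [age_verified ∧ address_verified → application_complete]. Adds application_complete.
Derived: age_verified (round 2), over_18 (round 1), renewal_due (round 1), application_complete (round 3). resident never appears in any round.

resident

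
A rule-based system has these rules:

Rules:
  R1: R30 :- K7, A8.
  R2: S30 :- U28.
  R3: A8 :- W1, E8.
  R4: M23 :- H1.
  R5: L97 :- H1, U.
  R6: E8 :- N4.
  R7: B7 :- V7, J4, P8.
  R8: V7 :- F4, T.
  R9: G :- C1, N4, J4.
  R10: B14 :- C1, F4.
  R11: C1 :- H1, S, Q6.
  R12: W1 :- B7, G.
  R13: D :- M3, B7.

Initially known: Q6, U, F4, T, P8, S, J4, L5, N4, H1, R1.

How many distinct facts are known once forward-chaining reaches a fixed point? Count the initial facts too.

Round 1: R4 [M23 :- H1.]; R5 [L97 :- H1, U.]; R6 [E8 :- N4.]; R8 [V7 :- F4, T.]; R11 [C1 :- H1, S, Q6.]. Adds M23, L97, E8, V7, C1.
Round 2: R7 [B7 :- V7, J4, P8.]; R9 [G :- C1, N4, J4.]; R10 [B14 :- C1, F4.]. Adds B7, G, B14.
Round 3: R12 [W1 :- B7, G.]. Adds W1.
Round 4: R3 [A8 :- W1, E8.]. Adds A8.
Closure: {A8, B14, B7, C1, E8, F4, G, H1, J4, L5, L97, M23, N4, P8, Q6, R1, S, T, U, V7, W1} — 21 facts.

21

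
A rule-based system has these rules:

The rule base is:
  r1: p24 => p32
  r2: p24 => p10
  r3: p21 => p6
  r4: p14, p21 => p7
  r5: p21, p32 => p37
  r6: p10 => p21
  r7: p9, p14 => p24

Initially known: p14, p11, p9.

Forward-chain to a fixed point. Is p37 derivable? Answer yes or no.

Round 1: r7 [p9, p14 => p24]. New: p24.
Round 2: r1 [p24 => p32]; r2 [p24 => p10]. New: p32, p10.
Round 3: r6 [p10 => p21]. New: p21.
Round 4: r3 [p21 => p6]; r4 [p14, p21 => p7]; r5 [p21, p32 => p37]. New: p6, p7, p37.
p37 appears in round 4, so it is derivable.

yes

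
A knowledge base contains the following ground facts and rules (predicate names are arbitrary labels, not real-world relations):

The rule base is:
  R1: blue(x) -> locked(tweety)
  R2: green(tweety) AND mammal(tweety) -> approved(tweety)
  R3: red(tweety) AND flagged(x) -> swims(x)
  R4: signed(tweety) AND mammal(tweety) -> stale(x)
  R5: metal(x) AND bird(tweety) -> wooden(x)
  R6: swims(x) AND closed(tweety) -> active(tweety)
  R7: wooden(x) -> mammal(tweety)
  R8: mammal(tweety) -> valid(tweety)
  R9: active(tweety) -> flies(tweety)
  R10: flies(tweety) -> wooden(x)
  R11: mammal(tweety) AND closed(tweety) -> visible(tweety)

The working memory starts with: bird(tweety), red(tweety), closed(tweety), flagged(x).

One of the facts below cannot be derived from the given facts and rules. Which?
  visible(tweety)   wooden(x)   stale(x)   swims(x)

stale(x)

Round 1 — R3, derive swims(x).
Round 2 — R6, derive active(tweety).
Round 3 — R9, derive flies(tweety).
Round 4 — R10, derive wooden(x).
Round 5 — R7, derive mammal(tweety).
Round 6 — R8, R11, derive valid(tweety), visible(tweety).
Derived: visible(tweety) (round 6), swims(x) (round 1), wooden(x) (round 4). stale(x) never appears in any round.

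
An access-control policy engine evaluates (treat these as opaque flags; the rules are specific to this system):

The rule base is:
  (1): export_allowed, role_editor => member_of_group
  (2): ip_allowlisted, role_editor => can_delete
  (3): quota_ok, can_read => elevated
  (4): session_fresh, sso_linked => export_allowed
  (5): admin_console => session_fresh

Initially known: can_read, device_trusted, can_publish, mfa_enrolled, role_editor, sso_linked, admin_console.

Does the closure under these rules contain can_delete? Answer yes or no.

no

[1] (5) [admin_console => session_fresh]. ⇒ new: session_fresh.
[2] (4) [session_fresh, sso_linked => export_allowed]. ⇒ new: export_allowed.
[3] (1) [export_allowed, role_editor => member_of_group]. ⇒ new: member_of_group.
Fixed point reached. can_delete is concluded only by (2); (2) needs ip_allowlisted (never derived).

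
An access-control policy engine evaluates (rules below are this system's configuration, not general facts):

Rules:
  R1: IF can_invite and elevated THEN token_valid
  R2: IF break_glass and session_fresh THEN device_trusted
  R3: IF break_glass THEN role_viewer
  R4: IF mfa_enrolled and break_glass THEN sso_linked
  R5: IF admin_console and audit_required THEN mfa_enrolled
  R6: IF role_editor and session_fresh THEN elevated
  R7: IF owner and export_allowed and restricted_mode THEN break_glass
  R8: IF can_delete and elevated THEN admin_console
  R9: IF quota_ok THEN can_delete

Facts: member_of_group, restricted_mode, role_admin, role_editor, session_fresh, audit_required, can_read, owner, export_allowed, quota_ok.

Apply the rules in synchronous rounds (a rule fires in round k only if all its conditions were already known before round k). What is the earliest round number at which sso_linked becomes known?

4

Round 1 fires R6, R7, R9, giving elevated, break_glass, can_delete.
Round 2 fires R2, R3, R8, giving device_trusted, role_viewer, admin_console.
Round 3 fires R5, giving mfa_enrolled.
Round 4 fires R4, giving sso_linked.
sso_linked first appears in round 4.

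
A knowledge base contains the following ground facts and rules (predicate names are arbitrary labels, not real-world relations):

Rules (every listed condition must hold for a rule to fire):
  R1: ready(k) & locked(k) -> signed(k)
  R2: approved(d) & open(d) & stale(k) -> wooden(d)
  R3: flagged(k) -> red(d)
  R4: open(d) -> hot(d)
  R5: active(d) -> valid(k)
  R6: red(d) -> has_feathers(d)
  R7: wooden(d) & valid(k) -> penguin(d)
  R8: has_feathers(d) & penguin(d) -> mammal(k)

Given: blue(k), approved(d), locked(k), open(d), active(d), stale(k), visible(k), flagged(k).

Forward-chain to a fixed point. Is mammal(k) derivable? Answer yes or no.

Round 1: R2 [approved(d) & open(d) & stale(k) -> wooden(d)]; R3 [flagged(k) -> red(d)]; R4 [open(d) -> hot(d)]; R5 [active(d) -> valid(k)]. Adds wooden(d), red(d), hot(d), valid(k).
Round 2: R6 [red(d) -> has_feathers(d)]; R7 [wooden(d) & valid(k) -> penguin(d)]. Adds has_feathers(d), penguin(d).
Round 3: R8 [has_feathers(d) & penguin(d) -> mammal(k)]. Adds mammal(k).
mammal(k) appears in round 3, so it is derivable.

yes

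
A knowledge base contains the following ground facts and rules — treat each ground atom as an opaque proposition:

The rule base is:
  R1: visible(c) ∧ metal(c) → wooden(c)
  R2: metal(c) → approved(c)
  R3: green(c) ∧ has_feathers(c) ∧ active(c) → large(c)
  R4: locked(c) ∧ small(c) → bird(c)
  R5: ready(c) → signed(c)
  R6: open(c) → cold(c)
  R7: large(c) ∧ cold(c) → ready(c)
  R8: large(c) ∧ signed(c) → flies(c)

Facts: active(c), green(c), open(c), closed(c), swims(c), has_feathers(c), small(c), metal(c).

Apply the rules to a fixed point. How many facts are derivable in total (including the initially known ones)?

Round 1: R2 [metal(c) → approved(c)]; R3 [green(c) ∧ has_feathers(c) ∧ active(c) → large(c)]; R6 [open(c) → cold(c)]. Adds approved(c), large(c), cold(c).
Round 2: R7 [large(c) ∧ cold(c) → ready(c)]. Adds ready(c).
Round 3: R5 [ready(c) → signed(c)]. Adds signed(c).
Round 4: R8 [large(c) ∧ signed(c) → flies(c)]. Adds flies(c).
Closure: {active(c), approved(c), closed(c), cold(c), flies(c), green(c), has_feathers(c), large(c), metal(c), open(c), ready(c), signed(c), small(c), swims(c)} — 14 facts.

14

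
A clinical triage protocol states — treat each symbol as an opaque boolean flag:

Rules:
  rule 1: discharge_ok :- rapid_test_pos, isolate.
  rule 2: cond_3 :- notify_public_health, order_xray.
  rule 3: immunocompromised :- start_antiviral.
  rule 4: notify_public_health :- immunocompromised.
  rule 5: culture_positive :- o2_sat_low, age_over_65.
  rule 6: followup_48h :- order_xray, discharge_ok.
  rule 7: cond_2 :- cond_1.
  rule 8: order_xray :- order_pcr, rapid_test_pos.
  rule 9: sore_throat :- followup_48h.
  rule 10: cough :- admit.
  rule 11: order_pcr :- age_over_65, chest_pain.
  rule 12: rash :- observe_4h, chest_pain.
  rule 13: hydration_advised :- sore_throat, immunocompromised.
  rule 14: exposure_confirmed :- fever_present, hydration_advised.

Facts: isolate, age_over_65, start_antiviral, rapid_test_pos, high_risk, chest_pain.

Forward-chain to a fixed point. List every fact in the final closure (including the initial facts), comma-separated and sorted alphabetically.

Round 1 fires rule 1, rule 3, rule 11, giving discharge_ok, immunocompromised, order_pcr.
Round 2 fires rule 4, rule 8, giving notify_public_health, order_xray.
Round 3 fires rule 2, rule 6, giving cond_3, followup_48h.
Round 4 fires rule 9, giving sore_throat.
Round 5 fires rule 13, giving hydration_advised.

age_over_65, chest_pain, cond_3, discharge_ok, followup_48h, high_risk, hydration_advised, immunocompromised, isolate, notify_public_health, order_pcr, order_xray, rapid_test_pos, sore_throat, start_antiviral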